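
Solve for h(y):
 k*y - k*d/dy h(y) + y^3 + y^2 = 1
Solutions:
 h(y) = C1 + y^2/2 + y^4/(4*k) + y^3/(3*k) - y/k


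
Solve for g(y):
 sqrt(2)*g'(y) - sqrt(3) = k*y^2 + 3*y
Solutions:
 g(y) = C1 + sqrt(2)*k*y^3/6 + 3*sqrt(2)*y^2/4 + sqrt(6)*y/2


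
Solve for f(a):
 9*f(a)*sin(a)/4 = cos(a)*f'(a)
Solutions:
 f(a) = C1/cos(a)^(9/4)


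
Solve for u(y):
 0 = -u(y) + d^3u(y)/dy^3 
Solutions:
 u(y) = C3*exp(y) + (C1*sin(sqrt(3)*y/2) + C2*cos(sqrt(3)*y/2))*exp(-y/2)


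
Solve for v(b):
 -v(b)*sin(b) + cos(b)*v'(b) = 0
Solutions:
 v(b) = C1/cos(b)


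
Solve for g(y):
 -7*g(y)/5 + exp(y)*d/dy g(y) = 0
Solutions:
 g(y) = C1*exp(-7*exp(-y)/5)


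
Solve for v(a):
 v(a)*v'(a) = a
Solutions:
 v(a) = -sqrt(C1 + a^2)
 v(a) = sqrt(C1 + a^2)


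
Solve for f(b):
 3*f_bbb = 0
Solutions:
 f(b) = C1 + C2*b + C3*b^2


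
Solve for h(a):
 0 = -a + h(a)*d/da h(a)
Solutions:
 h(a) = -sqrt(C1 + a^2)
 h(a) = sqrt(C1 + a^2)


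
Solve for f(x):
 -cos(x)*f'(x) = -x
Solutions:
 f(x) = C1 + Integral(x/cos(x), x)


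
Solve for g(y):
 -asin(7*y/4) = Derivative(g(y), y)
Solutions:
 g(y) = C1 - y*asin(7*y/4) - sqrt(16 - 49*y^2)/7


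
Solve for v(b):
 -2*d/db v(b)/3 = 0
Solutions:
 v(b) = C1


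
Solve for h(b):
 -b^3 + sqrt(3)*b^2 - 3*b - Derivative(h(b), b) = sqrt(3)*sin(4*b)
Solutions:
 h(b) = C1 - b^4/4 + sqrt(3)*b^3/3 - 3*b^2/2 + sqrt(3)*cos(4*b)/4


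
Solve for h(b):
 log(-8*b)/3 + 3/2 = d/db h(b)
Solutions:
 h(b) = C1 + b*log(-b)/3 + b*(log(2) + 7/6)


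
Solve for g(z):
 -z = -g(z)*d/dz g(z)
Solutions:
 g(z) = -sqrt(C1 + z^2)
 g(z) = sqrt(C1 + z^2)


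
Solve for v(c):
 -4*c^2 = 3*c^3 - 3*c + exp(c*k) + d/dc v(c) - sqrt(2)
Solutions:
 v(c) = C1 - 3*c^4/4 - 4*c^3/3 + 3*c^2/2 + sqrt(2)*c - exp(c*k)/k


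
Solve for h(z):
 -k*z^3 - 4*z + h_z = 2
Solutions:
 h(z) = C1 + k*z^4/4 + 2*z^2 + 2*z


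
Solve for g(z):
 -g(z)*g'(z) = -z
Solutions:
 g(z) = -sqrt(C1 + z^2)
 g(z) = sqrt(C1 + z^2)


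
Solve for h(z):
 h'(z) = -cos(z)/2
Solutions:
 h(z) = C1 - sin(z)/2


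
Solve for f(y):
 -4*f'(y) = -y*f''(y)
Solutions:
 f(y) = C1 + C2*y^5


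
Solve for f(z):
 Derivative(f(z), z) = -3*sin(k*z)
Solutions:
 f(z) = C1 + 3*cos(k*z)/k


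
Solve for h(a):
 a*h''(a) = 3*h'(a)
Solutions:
 h(a) = C1 + C2*a^4


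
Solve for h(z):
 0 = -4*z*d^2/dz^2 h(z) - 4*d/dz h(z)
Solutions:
 h(z) = C1 + C2*log(z)


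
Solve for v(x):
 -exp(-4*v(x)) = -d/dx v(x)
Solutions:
 v(x) = log(-I*(C1 + 4*x)^(1/4))
 v(x) = log(I*(C1 + 4*x)^(1/4))
 v(x) = log(-(C1 + 4*x)^(1/4))
 v(x) = log(C1 + 4*x)/4


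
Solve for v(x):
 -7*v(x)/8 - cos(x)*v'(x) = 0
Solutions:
 v(x) = C1*(sin(x) - 1)^(7/16)/(sin(x) + 1)^(7/16)


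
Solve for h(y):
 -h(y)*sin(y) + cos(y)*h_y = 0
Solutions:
 h(y) = C1/cos(y)


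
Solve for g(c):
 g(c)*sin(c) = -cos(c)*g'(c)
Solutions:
 g(c) = C1*cos(c)


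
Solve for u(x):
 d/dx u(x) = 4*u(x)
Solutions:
 u(x) = C1*exp(4*x)


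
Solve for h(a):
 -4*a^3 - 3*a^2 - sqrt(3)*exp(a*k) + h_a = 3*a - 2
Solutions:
 h(a) = C1 + a^4 + a^3 + 3*a^2/2 - 2*a + sqrt(3)*exp(a*k)/k


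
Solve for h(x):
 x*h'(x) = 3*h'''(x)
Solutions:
 h(x) = C1 + Integral(C2*airyai(3^(2/3)*x/3) + C3*airybi(3^(2/3)*x/3), x)


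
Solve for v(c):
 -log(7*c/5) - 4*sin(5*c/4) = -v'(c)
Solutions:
 v(c) = C1 + c*log(c) - c*log(5) - c + c*log(7) - 16*cos(5*c/4)/5


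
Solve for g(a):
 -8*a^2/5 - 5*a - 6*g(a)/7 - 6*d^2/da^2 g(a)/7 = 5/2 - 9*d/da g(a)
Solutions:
 g(a) = C1*exp(a*(21 - 5*sqrt(17))/4) + C2*exp(a*(5*sqrt(17) + 21)/4) - 28*a^2/15 - 1351*a/30 - 14161/30


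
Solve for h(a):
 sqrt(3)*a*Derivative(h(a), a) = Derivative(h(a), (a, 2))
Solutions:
 h(a) = C1 + C2*erfi(sqrt(2)*3^(1/4)*a/2)


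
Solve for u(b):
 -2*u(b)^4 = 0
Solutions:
 u(b) = 0


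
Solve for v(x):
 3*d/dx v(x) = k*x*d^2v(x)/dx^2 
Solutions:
 v(x) = C1 + x^(((re(k) + 3)*re(k) + im(k)^2)/(re(k)^2 + im(k)^2))*(C2*sin(3*log(x)*Abs(im(k))/(re(k)^2 + im(k)^2)) + C3*cos(3*log(x)*im(k)/(re(k)^2 + im(k)^2)))


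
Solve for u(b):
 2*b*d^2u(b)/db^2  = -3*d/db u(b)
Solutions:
 u(b) = C1 + C2/sqrt(b)


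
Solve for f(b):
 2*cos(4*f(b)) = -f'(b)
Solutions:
 f(b) = -asin((C1 + exp(16*b))/(C1 - exp(16*b)))/4 + pi/4
 f(b) = asin((C1 + exp(16*b))/(C1 - exp(16*b)))/4


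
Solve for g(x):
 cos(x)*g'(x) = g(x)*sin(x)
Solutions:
 g(x) = C1/cos(x)


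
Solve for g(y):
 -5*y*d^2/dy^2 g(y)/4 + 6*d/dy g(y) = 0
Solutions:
 g(y) = C1 + C2*y^(29/5)


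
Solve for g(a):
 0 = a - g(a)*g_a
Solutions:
 g(a) = -sqrt(C1 + a^2)
 g(a) = sqrt(C1 + a^2)


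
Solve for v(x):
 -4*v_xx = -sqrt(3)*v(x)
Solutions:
 v(x) = C1*exp(-3^(1/4)*x/2) + C2*exp(3^(1/4)*x/2)


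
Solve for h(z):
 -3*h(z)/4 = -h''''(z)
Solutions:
 h(z) = C1*exp(-sqrt(2)*3^(1/4)*z/2) + C2*exp(sqrt(2)*3^(1/4)*z/2) + C3*sin(sqrt(2)*3^(1/4)*z/2) + C4*cos(sqrt(2)*3^(1/4)*z/2)


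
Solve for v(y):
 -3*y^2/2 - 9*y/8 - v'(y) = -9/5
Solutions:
 v(y) = C1 - y^3/2 - 9*y^2/16 + 9*y/5


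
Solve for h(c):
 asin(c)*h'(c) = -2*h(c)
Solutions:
 h(c) = C1*exp(-2*Integral(1/asin(c), c))


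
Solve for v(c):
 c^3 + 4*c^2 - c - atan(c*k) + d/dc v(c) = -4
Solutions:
 v(c) = C1 - c^4/4 - 4*c^3/3 + c^2/2 - 4*c + Piecewise((c*atan(c*k) - log(c^2*k^2 + 1)/(2*k), Ne(k, 0)), (0, True))


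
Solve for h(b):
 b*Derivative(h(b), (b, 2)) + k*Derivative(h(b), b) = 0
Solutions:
 h(b) = C1 + b^(1 - re(k))*(C2*sin(log(b)*Abs(im(k))) + C3*cos(log(b)*im(k)))


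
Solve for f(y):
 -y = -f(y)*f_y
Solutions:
 f(y) = -sqrt(C1 + y^2)
 f(y) = sqrt(C1 + y^2)


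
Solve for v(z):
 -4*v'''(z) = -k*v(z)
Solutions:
 v(z) = C1*exp(2^(1/3)*k^(1/3)*z/2) + C2*exp(2^(1/3)*k^(1/3)*z*(-1 + sqrt(3)*I)/4) + C3*exp(-2^(1/3)*k^(1/3)*z*(1 + sqrt(3)*I)/4)


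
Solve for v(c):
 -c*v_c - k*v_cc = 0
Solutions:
 v(c) = C1 + C2*sqrt(k)*erf(sqrt(2)*c*sqrt(1/k)/2)


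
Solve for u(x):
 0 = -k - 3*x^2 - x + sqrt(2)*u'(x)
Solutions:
 u(x) = C1 + sqrt(2)*k*x/2 + sqrt(2)*x^3/2 + sqrt(2)*x^2/4


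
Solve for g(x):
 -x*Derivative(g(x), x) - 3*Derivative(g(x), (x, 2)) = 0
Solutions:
 g(x) = C1 + C2*erf(sqrt(6)*x/6)


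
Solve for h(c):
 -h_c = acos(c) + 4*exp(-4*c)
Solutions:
 h(c) = C1 - c*acos(c) + sqrt(1 - c^2) + exp(-4*c)


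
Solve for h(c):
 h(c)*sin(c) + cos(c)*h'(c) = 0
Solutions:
 h(c) = C1*cos(c)


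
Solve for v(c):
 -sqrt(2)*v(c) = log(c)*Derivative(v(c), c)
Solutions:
 v(c) = C1*exp(-sqrt(2)*li(c))


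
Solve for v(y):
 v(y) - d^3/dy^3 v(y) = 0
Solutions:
 v(y) = C3*exp(y) + (C1*sin(sqrt(3)*y/2) + C2*cos(sqrt(3)*y/2))*exp(-y/2)


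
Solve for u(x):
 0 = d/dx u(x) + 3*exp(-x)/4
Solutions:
 u(x) = C1 + 3*exp(-x)/4


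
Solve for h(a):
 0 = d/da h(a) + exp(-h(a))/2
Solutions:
 h(a) = log(C1 - a/2)


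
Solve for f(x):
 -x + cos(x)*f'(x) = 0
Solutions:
 f(x) = C1 + Integral(x/cos(x), x)


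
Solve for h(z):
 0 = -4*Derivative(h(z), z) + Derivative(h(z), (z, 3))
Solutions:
 h(z) = C1 + C2*exp(-2*z) + C3*exp(2*z)


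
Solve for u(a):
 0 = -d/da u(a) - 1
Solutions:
 u(a) = C1 - a


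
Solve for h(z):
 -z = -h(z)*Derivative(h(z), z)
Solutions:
 h(z) = -sqrt(C1 + z^2)
 h(z) = sqrt(C1 + z^2)


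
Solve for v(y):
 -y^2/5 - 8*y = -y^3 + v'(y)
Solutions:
 v(y) = C1 + y^4/4 - y^3/15 - 4*y^2


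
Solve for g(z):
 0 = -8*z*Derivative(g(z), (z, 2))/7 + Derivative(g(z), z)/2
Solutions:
 g(z) = C1 + C2*z^(23/16)


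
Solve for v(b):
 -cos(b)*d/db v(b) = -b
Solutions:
 v(b) = C1 + Integral(b/cos(b), b)


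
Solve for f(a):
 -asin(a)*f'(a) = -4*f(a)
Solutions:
 f(a) = C1*exp(4*Integral(1/asin(a), a))


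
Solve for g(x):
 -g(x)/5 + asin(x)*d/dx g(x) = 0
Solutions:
 g(x) = C1*exp(Integral(1/asin(x), x)/5)


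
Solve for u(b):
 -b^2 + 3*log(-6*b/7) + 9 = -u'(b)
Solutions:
 u(b) = C1 + b^3/3 - 3*b*log(-b) + 3*b*(-2 - log(6) + log(7))


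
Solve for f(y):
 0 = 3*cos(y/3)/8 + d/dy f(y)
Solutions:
 f(y) = C1 - 9*sin(y/3)/8


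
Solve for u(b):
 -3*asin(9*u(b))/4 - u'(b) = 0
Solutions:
 Integral(1/asin(9*_y), (_y, u(b))) = C1 - 3*b/4


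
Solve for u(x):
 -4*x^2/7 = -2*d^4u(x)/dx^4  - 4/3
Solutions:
 u(x) = C1 + C2*x + C3*x^2 + C4*x^3 + x^6/1260 - x^4/36


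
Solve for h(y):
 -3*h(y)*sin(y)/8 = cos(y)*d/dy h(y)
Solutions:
 h(y) = C1*cos(y)^(3/8)


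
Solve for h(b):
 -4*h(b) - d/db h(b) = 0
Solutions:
 h(b) = C1*exp(-4*b)


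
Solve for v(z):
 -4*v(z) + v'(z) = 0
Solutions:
 v(z) = C1*exp(4*z)


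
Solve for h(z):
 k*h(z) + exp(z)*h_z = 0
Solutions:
 h(z) = C1*exp(k*exp(-z))


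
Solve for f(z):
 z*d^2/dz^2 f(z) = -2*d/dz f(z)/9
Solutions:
 f(z) = C1 + C2*z^(7/9)


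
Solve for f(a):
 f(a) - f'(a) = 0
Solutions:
 f(a) = C1*exp(a)


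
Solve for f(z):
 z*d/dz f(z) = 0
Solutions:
 f(z) = C1


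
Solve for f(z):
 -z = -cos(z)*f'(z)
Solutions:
 f(z) = C1 + Integral(z/cos(z), z)


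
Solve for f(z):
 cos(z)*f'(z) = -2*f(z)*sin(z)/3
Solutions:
 f(z) = C1*cos(z)^(2/3)


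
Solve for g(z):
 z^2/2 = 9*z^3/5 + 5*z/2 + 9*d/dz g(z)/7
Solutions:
 g(z) = C1 - 7*z^4/20 + 7*z^3/54 - 35*z^2/36


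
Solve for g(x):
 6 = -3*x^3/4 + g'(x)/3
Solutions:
 g(x) = C1 + 9*x^4/16 + 18*x


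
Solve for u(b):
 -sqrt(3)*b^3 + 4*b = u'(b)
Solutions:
 u(b) = C1 - sqrt(3)*b^4/4 + 2*b^2


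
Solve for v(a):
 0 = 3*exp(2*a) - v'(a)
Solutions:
 v(a) = C1 + 3*exp(2*a)/2


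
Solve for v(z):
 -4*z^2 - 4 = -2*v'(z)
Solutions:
 v(z) = C1 + 2*z^3/3 + 2*z


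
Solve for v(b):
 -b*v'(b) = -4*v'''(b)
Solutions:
 v(b) = C1 + Integral(C2*airyai(2^(1/3)*b/2) + C3*airybi(2^(1/3)*b/2), b)


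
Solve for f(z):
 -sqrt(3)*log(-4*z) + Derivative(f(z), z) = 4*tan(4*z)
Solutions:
 f(z) = C1 + sqrt(3)*z*(log(-z) - 1) + 2*sqrt(3)*z*log(2) - log(cos(4*z))


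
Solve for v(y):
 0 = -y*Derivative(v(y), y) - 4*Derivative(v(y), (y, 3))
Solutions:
 v(y) = C1 + Integral(C2*airyai(-2^(1/3)*y/2) + C3*airybi(-2^(1/3)*y/2), y)


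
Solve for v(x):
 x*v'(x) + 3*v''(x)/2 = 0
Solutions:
 v(x) = C1 + C2*erf(sqrt(3)*x/3)


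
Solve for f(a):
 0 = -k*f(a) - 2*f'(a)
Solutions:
 f(a) = C1*exp(-a*k/2)


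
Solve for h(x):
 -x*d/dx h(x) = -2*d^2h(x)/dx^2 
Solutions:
 h(x) = C1 + C2*erfi(x/2)


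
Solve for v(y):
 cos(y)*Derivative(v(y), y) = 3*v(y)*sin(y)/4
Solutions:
 v(y) = C1/cos(y)^(3/4)


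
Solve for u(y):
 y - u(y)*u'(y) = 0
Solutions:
 u(y) = -sqrt(C1 + y^2)
 u(y) = sqrt(C1 + y^2)


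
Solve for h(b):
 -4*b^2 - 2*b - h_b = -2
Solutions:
 h(b) = C1 - 4*b^3/3 - b^2 + 2*b


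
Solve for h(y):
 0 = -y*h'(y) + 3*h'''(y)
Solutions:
 h(y) = C1 + Integral(C2*airyai(3^(2/3)*y/3) + C3*airybi(3^(2/3)*y/3), y)


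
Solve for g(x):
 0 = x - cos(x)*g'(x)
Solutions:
 g(x) = C1 + Integral(x/cos(x), x)


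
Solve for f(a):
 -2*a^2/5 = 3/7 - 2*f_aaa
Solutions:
 f(a) = C1 + C2*a + C3*a^2 + a^5/300 + a^3/28


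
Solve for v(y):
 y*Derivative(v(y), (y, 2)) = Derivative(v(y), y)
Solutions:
 v(y) = C1 + C2*y^2


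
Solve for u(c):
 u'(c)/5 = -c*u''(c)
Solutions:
 u(c) = C1 + C2*c^(4/5)


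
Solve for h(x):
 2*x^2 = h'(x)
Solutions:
 h(x) = C1 + 2*x^3/3


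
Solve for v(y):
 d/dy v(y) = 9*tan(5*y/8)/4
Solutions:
 v(y) = C1 - 18*log(cos(5*y/8))/5


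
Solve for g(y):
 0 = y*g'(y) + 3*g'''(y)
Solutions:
 g(y) = C1 + Integral(C2*airyai(-3^(2/3)*y/3) + C3*airybi(-3^(2/3)*y/3), y)


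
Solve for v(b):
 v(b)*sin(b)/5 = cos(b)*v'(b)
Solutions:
 v(b) = C1/cos(b)^(1/5)


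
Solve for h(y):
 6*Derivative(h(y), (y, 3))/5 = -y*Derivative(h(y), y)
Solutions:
 h(y) = C1 + Integral(C2*airyai(-5^(1/3)*6^(2/3)*y/6) + C3*airybi(-5^(1/3)*6^(2/3)*y/6), y)


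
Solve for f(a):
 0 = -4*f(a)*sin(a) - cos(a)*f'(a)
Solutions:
 f(a) = C1*cos(a)^4


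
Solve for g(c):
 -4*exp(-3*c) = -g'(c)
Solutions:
 g(c) = C1 - 4*exp(-3*c)/3


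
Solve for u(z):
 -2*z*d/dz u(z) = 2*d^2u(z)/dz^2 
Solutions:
 u(z) = C1 + C2*erf(sqrt(2)*z/2)


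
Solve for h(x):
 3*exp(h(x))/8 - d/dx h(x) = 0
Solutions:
 h(x) = log(-1/(C1 + 3*x)) + 3*log(2)


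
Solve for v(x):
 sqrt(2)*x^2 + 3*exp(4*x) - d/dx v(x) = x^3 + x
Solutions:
 v(x) = C1 - x^4/4 + sqrt(2)*x^3/3 - x^2/2 + 3*exp(4*x)/4


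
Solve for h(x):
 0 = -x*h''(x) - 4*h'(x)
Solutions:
 h(x) = C1 + C2/x^3


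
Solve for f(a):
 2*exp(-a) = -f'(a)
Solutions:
 f(a) = C1 + 2*exp(-a)


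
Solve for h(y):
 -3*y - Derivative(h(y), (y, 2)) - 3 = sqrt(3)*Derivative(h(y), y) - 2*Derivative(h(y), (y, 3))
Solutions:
 h(y) = C1 + C2*exp(y*(1 - sqrt(1 + 8*sqrt(3)))/4) + C3*exp(y*(1 + sqrt(1 + 8*sqrt(3)))/4) - sqrt(3)*y^2/2 - sqrt(3)*y + y


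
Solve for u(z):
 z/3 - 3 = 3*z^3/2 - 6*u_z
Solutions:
 u(z) = C1 + z^4/16 - z^2/36 + z/2


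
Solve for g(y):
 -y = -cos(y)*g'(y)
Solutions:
 g(y) = C1 + Integral(y/cos(y), y)


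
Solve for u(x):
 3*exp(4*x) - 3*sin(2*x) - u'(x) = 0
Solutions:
 u(x) = C1 + 3*exp(4*x)/4 + 3*cos(2*x)/2


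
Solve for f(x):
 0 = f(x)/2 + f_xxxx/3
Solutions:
 f(x) = (C1*sin(6^(1/4)*x/2) + C2*cos(6^(1/4)*x/2))*exp(-6^(1/4)*x/2) + (C3*sin(6^(1/4)*x/2) + C4*cos(6^(1/4)*x/2))*exp(6^(1/4)*x/2)


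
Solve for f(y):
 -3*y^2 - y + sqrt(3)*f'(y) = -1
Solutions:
 f(y) = C1 + sqrt(3)*y^3/3 + sqrt(3)*y^2/6 - sqrt(3)*y/3


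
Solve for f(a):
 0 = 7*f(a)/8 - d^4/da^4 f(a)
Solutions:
 f(a) = C1*exp(-14^(1/4)*a/2) + C2*exp(14^(1/4)*a/2) + C3*sin(14^(1/4)*a/2) + C4*cos(14^(1/4)*a/2)


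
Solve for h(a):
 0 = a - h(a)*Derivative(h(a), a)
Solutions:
 h(a) = -sqrt(C1 + a^2)
 h(a) = sqrt(C1 + a^2)


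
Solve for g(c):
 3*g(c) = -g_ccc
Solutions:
 g(c) = C3*exp(-3^(1/3)*c) + (C1*sin(3^(5/6)*c/2) + C2*cos(3^(5/6)*c/2))*exp(3^(1/3)*c/2)


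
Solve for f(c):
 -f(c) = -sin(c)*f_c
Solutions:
 f(c) = C1*sqrt(cos(c) - 1)/sqrt(cos(c) + 1)


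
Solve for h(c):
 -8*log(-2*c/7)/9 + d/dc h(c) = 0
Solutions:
 h(c) = C1 + 8*c*log(-c)/9 + 8*c*(-log(7) - 1 + log(2))/9


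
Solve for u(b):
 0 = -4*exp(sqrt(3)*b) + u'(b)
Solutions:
 u(b) = C1 + 4*sqrt(3)*exp(sqrt(3)*b)/3


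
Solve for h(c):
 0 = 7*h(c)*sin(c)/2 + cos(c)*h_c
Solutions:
 h(c) = C1*cos(c)^(7/2)


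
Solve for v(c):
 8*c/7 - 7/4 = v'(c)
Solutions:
 v(c) = C1 + 4*c^2/7 - 7*c/4


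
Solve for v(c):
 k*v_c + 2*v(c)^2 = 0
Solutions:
 v(c) = k/(C1*k + 2*c)


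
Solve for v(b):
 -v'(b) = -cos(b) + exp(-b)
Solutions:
 v(b) = C1 + sin(b) + exp(-b)


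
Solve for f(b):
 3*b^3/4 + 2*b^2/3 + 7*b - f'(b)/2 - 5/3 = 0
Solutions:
 f(b) = C1 + 3*b^4/8 + 4*b^3/9 + 7*b^2 - 10*b/3


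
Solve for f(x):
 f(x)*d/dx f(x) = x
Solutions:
 f(x) = -sqrt(C1 + x^2)
 f(x) = sqrt(C1 + x^2)


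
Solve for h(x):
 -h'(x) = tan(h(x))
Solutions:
 h(x) = pi - asin(C1*exp(-x))
 h(x) = asin(C1*exp(-x))


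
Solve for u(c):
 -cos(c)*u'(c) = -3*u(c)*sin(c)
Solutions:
 u(c) = C1/cos(c)^3


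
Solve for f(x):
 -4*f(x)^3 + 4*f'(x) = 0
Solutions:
 f(x) = -sqrt(2)*sqrt(-1/(C1 + x))/2
 f(x) = sqrt(2)*sqrt(-1/(C1 + x))/2


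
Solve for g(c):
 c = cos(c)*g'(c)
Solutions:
 g(c) = C1 + Integral(c/cos(c), c)


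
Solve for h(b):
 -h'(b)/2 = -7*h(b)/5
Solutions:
 h(b) = C1*exp(14*b/5)


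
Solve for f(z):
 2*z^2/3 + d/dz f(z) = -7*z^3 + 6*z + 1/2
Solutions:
 f(z) = C1 - 7*z^4/4 - 2*z^3/9 + 3*z^2 + z/2


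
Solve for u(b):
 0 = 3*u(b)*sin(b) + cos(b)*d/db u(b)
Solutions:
 u(b) = C1*cos(b)^3


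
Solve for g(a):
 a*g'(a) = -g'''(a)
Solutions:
 g(a) = C1 + Integral(C2*airyai(-a) + C3*airybi(-a), a)


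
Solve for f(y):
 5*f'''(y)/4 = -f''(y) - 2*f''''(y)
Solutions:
 f(y) = C1 + C2*y + (C3*sin(sqrt(103)*y/16) + C4*cos(sqrt(103)*y/16))*exp(-5*y/16)


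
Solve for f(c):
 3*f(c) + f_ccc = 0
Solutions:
 f(c) = C3*exp(-3^(1/3)*c) + (C1*sin(3^(5/6)*c/2) + C2*cos(3^(5/6)*c/2))*exp(3^(1/3)*c/2)


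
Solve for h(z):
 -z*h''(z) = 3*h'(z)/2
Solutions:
 h(z) = C1 + C2/sqrt(z)


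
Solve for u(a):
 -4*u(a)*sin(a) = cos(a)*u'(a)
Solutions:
 u(a) = C1*cos(a)^4


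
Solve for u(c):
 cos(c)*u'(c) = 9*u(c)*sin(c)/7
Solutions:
 u(c) = C1/cos(c)^(9/7)


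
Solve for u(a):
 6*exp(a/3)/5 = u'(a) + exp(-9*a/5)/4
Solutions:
 u(a) = C1 + 18*exp(a/3)/5 + 5*exp(-9*a/5)/36


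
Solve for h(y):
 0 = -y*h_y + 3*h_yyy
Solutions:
 h(y) = C1 + Integral(C2*airyai(3^(2/3)*y/3) + C3*airybi(3^(2/3)*y/3), y)


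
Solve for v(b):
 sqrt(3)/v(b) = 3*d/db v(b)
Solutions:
 v(b) = -sqrt(C1 + 6*sqrt(3)*b)/3
 v(b) = sqrt(C1 + 6*sqrt(3)*b)/3


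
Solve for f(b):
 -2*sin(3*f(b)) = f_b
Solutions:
 f(b) = -acos((-C1 - exp(12*b))/(C1 - exp(12*b)))/3 + 2*pi/3
 f(b) = acos((-C1 - exp(12*b))/(C1 - exp(12*b)))/3


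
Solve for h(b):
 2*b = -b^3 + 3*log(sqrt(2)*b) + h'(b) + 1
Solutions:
 h(b) = C1 + b^4/4 + b^2 - 3*b*log(b) - 3*b*log(2)/2 + 2*b


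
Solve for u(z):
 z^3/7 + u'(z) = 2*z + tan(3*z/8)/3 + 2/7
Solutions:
 u(z) = C1 - z^4/28 + z^2 + 2*z/7 - 8*log(cos(3*z/8))/9


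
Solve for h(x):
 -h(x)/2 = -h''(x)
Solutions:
 h(x) = C1*exp(-sqrt(2)*x/2) + C2*exp(sqrt(2)*x/2)


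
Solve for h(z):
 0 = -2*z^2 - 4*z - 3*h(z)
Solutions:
 h(z) = 2*z*(-z - 2)/3


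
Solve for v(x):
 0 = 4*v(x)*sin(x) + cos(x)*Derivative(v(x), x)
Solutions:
 v(x) = C1*cos(x)^4


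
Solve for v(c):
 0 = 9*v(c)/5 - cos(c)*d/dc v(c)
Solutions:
 v(c) = C1*(sin(c) + 1)^(9/10)/(sin(c) - 1)^(9/10)


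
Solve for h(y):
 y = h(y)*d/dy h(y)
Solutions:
 h(y) = -sqrt(C1 + y^2)
 h(y) = sqrt(C1 + y^2)


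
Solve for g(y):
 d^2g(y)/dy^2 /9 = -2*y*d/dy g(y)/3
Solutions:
 g(y) = C1 + C2*erf(sqrt(3)*y)


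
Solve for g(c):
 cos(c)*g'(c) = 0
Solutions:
 g(c) = C1


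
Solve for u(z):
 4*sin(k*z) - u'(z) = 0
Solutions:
 u(z) = C1 - 4*cos(k*z)/k


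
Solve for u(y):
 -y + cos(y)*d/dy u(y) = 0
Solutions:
 u(y) = C1 + Integral(y/cos(y), y)


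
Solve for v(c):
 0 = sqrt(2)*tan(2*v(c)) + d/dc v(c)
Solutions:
 v(c) = -asin(C1*exp(-2*sqrt(2)*c))/2 + pi/2
 v(c) = asin(C1*exp(-2*sqrt(2)*c))/2


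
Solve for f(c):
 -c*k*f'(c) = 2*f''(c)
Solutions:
 f(c) = Piecewise((-sqrt(pi)*C1*erf(c*sqrt(k)/2)/sqrt(k) - C2, (k > 0) | (k < 0)), (-C1*c - C2, True))


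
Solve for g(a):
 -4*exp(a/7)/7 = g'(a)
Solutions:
 g(a) = C1 - 4*exp(a/7)


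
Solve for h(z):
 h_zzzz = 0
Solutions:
 h(z) = C1 + C2*z + C3*z^2 + C4*z^3


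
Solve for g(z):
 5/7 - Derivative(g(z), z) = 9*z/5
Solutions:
 g(z) = C1 - 9*z^2/10 + 5*z/7


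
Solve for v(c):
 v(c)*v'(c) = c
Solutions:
 v(c) = -sqrt(C1 + c^2)
 v(c) = sqrt(C1 + c^2)


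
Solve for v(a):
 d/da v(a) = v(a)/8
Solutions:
 v(a) = C1*exp(a/8)


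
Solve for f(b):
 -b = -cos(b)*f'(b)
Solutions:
 f(b) = C1 + Integral(b/cos(b), b)


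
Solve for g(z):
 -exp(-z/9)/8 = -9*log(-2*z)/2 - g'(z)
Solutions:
 g(z) = C1 - 9*z*log(-z)/2 + 9*z*(1 - log(2))/2 - 9*exp(-z/9)/8


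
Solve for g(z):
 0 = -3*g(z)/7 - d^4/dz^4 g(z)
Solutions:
 g(z) = (C1*sin(sqrt(2)*3^(1/4)*7^(3/4)*z/14) + C2*cos(sqrt(2)*3^(1/4)*7^(3/4)*z/14))*exp(-sqrt(2)*3^(1/4)*7^(3/4)*z/14) + (C3*sin(sqrt(2)*3^(1/4)*7^(3/4)*z/14) + C4*cos(sqrt(2)*3^(1/4)*7^(3/4)*z/14))*exp(sqrt(2)*3^(1/4)*7^(3/4)*z/14)


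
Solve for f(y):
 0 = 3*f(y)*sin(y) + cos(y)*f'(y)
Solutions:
 f(y) = C1*cos(y)^3


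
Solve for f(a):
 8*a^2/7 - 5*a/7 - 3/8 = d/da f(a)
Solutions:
 f(a) = C1 + 8*a^3/21 - 5*a^2/14 - 3*a/8


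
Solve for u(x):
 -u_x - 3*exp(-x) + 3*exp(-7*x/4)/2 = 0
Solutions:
 u(x) = C1 + 3*exp(-x) - 6*exp(-7*x/4)/7


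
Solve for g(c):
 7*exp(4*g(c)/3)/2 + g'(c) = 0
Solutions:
 g(c) = 3*log(-(1/(C1 + 14*c))^(1/4)) + 3*log(3)/4
 g(c) = 3*log(1/(C1 + 14*c))/4 + 3*log(3)/4
 g(c) = 3*log(-I*(1/(C1 + 14*c))^(1/4)) + 3*log(3)/4
 g(c) = 3*log(I*(1/(C1 + 14*c))^(1/4)) + 3*log(3)/4


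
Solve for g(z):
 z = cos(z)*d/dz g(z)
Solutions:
 g(z) = C1 + Integral(z/cos(z), z)


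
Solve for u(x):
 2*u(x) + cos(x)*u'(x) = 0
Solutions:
 u(x) = C1*(sin(x) - 1)/(sin(x) + 1)


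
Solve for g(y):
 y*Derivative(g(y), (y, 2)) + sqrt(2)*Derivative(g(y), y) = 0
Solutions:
 g(y) = C1 + C2*y^(1 - sqrt(2))


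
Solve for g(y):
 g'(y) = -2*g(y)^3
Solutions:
 g(y) = -sqrt(2)*sqrt(-1/(C1 - 2*y))/2
 g(y) = sqrt(2)*sqrt(-1/(C1 - 2*y))/2


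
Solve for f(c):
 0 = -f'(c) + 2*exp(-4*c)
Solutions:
 f(c) = C1 - exp(-4*c)/2


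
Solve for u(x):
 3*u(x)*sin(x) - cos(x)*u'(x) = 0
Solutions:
 u(x) = C1/cos(x)^3


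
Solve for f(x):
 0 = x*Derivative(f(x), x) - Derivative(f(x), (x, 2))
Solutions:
 f(x) = C1 + C2*erfi(sqrt(2)*x/2)


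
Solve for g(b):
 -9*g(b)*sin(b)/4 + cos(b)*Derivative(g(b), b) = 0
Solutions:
 g(b) = C1/cos(b)^(9/4)


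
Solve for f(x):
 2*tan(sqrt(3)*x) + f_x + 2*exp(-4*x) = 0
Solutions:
 f(x) = C1 - sqrt(3)*log(tan(sqrt(3)*x)^2 + 1)/3 + exp(-4*x)/2


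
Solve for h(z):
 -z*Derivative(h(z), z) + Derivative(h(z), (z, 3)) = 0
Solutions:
 h(z) = C1 + Integral(C2*airyai(z) + C3*airybi(z), z)


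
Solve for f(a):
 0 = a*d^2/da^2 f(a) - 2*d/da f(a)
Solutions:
 f(a) = C1 + C2*a^3


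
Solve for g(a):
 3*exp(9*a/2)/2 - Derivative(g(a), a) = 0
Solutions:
 g(a) = C1 + exp(9*a/2)/3


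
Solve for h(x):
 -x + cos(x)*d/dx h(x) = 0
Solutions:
 h(x) = C1 + Integral(x/cos(x), x)


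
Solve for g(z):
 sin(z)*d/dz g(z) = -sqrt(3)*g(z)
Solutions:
 g(z) = C1*(cos(z) + 1)^(sqrt(3)/2)/(cos(z) - 1)^(sqrt(3)/2)


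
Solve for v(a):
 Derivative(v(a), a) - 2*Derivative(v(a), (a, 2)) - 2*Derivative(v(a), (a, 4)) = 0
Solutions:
 v(a) = C1 + C2*exp(6^(1/3)*a*(-(9 + sqrt(129))^(1/3) + 2*6^(1/3)/(9 + sqrt(129))^(1/3))/12)*sin(2^(1/3)*3^(1/6)*a*(6*2^(1/3)/(9 + sqrt(129))^(1/3) + 3^(2/3)*(9 + sqrt(129))^(1/3))/12) + C3*exp(6^(1/3)*a*(-(9 + sqrt(129))^(1/3) + 2*6^(1/3)/(9 + sqrt(129))^(1/3))/12)*cos(2^(1/3)*3^(1/6)*a*(6*2^(1/3)/(9 + sqrt(129))^(1/3) + 3^(2/3)*(9 + sqrt(129))^(1/3))/12) + C4*exp(-6^(1/3)*a*(-(9 + sqrt(129))^(1/3) + 2*6^(1/3)/(9 + sqrt(129))^(1/3))/6)


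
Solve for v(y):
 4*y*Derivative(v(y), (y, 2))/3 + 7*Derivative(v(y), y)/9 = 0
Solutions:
 v(y) = C1 + C2*y^(5/12)


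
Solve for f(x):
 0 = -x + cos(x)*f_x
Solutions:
 f(x) = C1 + Integral(x/cos(x), x)


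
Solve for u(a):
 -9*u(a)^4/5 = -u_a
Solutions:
 u(a) = 5^(1/3)*(-1/(C1 + 27*a))^(1/3)
 u(a) = 5^(1/3)*(-1/(C1 + 9*a))^(1/3)*(-3^(2/3) - 3*3^(1/6)*I)/6
 u(a) = 5^(1/3)*(-1/(C1 + 9*a))^(1/3)*(-3^(2/3) + 3*3^(1/6)*I)/6


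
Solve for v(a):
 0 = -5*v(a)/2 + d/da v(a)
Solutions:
 v(a) = C1*exp(5*a/2)


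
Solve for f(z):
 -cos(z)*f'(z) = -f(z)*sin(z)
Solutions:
 f(z) = C1/cos(z)


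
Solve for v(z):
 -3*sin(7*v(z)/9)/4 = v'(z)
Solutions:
 3*z/4 + 9*log(cos(7*v(z)/9) - 1)/14 - 9*log(cos(7*v(z)/9) + 1)/14 = C1


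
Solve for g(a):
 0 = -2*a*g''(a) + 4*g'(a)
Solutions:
 g(a) = C1 + C2*a^3


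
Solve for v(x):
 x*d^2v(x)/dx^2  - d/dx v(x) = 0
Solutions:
 v(x) = C1 + C2*x^2


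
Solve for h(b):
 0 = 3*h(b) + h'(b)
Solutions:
 h(b) = C1*exp(-3*b)


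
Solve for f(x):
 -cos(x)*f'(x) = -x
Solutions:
 f(x) = C1 + Integral(x/cos(x), x)


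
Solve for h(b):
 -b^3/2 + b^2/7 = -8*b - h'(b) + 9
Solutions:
 h(b) = C1 + b^4/8 - b^3/21 - 4*b^2 + 9*b


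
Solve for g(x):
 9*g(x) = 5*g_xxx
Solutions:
 g(x) = C3*exp(15^(2/3)*x/5) + (C1*sin(3*3^(1/6)*5^(2/3)*x/10) + C2*cos(3*3^(1/6)*5^(2/3)*x/10))*exp(-15^(2/3)*x/10)


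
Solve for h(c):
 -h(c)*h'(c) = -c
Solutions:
 h(c) = -sqrt(C1 + c^2)
 h(c) = sqrt(C1 + c^2)


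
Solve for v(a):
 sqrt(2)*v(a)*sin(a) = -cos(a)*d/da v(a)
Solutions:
 v(a) = C1*cos(a)^(sqrt(2))


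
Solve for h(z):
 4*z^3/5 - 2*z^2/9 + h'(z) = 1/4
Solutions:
 h(z) = C1 - z^4/5 + 2*z^3/27 + z/4


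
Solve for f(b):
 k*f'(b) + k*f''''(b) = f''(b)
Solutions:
 f(b) = C1 + C2*exp(2^(1/3)*b*(6^(1/3)*(sqrt(3)*sqrt(27 - 4/k^3) + 9)^(1/3)/12 - 2^(1/3)*3^(5/6)*I*(sqrt(3)*sqrt(27 - 4/k^3) + 9)^(1/3)/12 - 2/(k*(-3^(1/3) + 3^(5/6)*I)*(sqrt(3)*sqrt(27 - 4/k^3) + 9)^(1/3)))) + C3*exp(2^(1/3)*b*(6^(1/3)*(sqrt(3)*sqrt(27 - 4/k^3) + 9)^(1/3)/12 + 2^(1/3)*3^(5/6)*I*(sqrt(3)*sqrt(27 - 4/k^3) + 9)^(1/3)/12 + 2/(k*(3^(1/3) + 3^(5/6)*I)*(sqrt(3)*sqrt(27 - 4/k^3) + 9)^(1/3)))) + C4*exp(-6^(1/3)*b*(2^(1/3)*(sqrt(3)*sqrt(27 - 4/k^3) + 9)^(1/3) + 2*3^(1/3)/(k*(sqrt(3)*sqrt(27 - 4/k^3) + 9)^(1/3)))/6)


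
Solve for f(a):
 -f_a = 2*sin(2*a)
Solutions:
 f(a) = C1 + cos(2*a)


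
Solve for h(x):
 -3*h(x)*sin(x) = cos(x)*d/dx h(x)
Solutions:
 h(x) = C1*cos(x)^3


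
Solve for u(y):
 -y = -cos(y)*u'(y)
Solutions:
 u(y) = C1 + Integral(y/cos(y), y)


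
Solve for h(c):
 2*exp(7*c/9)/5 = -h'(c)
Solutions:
 h(c) = C1 - 18*exp(7*c/9)/35


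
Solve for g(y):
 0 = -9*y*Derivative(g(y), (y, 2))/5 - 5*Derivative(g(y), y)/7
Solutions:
 g(y) = C1 + C2*y^(38/63)


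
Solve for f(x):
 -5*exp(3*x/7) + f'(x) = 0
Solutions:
 f(x) = C1 + 35*exp(3*x/7)/3


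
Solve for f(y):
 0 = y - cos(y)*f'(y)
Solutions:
 f(y) = C1 + Integral(y/cos(y), y)


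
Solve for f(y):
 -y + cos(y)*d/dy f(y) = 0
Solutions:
 f(y) = C1 + Integral(y/cos(y), y)


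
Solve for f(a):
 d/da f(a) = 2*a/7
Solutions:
 f(a) = C1 + a^2/7


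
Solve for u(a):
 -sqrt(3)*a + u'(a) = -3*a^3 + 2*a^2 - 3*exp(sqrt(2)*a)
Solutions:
 u(a) = C1 - 3*a^4/4 + 2*a^3/3 + sqrt(3)*a^2/2 - 3*sqrt(2)*exp(sqrt(2)*a)/2


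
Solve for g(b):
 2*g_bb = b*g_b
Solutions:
 g(b) = C1 + C2*erfi(b/2)


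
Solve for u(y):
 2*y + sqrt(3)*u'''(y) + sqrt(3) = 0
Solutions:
 u(y) = C1 + C2*y + C3*y^2 - sqrt(3)*y^4/36 - y^3/6


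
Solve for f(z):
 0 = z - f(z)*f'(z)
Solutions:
 f(z) = -sqrt(C1 + z^2)
 f(z) = sqrt(C1 + z^2)


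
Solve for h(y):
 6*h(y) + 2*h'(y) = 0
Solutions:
 h(y) = C1*exp(-3*y)


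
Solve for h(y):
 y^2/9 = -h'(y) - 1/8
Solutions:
 h(y) = C1 - y^3/27 - y/8


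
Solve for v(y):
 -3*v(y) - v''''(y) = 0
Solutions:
 v(y) = (C1*sin(sqrt(2)*3^(1/4)*y/2) + C2*cos(sqrt(2)*3^(1/4)*y/2))*exp(-sqrt(2)*3^(1/4)*y/2) + (C3*sin(sqrt(2)*3^(1/4)*y/2) + C4*cos(sqrt(2)*3^(1/4)*y/2))*exp(sqrt(2)*3^(1/4)*y/2)


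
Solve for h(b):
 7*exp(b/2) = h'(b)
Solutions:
 h(b) = C1 + 14*exp(b/2)


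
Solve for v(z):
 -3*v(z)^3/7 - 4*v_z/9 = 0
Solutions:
 v(z) = -sqrt(14)*sqrt(-1/(C1 - 27*z))
 v(z) = sqrt(14)*sqrt(-1/(C1 - 27*z))


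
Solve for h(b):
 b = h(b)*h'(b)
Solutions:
 h(b) = -sqrt(C1 + b^2)
 h(b) = sqrt(C1 + b^2)


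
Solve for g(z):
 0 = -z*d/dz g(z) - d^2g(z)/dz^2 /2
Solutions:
 g(z) = C1 + C2*erf(z)


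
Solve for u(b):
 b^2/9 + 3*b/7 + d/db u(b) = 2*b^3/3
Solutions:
 u(b) = C1 + b^4/6 - b^3/27 - 3*b^2/14


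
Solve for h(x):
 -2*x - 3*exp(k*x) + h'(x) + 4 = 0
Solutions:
 h(x) = C1 + x^2 - 4*x + 3*exp(k*x)/k


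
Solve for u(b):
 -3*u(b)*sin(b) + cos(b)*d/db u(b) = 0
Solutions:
 u(b) = C1/cos(b)^3


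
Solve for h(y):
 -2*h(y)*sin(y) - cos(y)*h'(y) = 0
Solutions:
 h(y) = C1*cos(y)^2


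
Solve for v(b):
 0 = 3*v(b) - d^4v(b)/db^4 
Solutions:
 v(b) = C1*exp(-3^(1/4)*b) + C2*exp(3^(1/4)*b) + C3*sin(3^(1/4)*b) + C4*cos(3^(1/4)*b)


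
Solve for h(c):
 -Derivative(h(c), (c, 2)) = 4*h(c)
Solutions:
 h(c) = C1*sin(2*c) + C2*cos(2*c)


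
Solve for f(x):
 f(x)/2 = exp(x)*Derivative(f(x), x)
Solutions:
 f(x) = C1*exp(-exp(-x)/2)


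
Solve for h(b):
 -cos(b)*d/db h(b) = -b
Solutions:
 h(b) = C1 + Integral(b/cos(b), b)


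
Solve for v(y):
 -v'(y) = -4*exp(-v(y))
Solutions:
 v(y) = log(C1 + 4*y)


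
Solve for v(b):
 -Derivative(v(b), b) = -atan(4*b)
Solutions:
 v(b) = C1 + b*atan(4*b) - log(16*b^2 + 1)/8


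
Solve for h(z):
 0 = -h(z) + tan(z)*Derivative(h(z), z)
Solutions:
 h(z) = C1*sin(z)


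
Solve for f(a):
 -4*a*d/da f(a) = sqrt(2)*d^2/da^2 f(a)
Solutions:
 f(a) = C1 + C2*erf(2^(1/4)*a)


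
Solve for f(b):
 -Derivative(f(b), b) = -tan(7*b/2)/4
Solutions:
 f(b) = C1 - log(cos(7*b/2))/14


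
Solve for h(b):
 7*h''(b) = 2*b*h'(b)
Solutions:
 h(b) = C1 + C2*erfi(sqrt(7)*b/7)


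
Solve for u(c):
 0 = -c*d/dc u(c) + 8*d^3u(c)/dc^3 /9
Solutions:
 u(c) = C1 + Integral(C2*airyai(3^(2/3)*c/2) + C3*airybi(3^(2/3)*c/2), c)


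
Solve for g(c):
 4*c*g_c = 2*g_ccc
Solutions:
 g(c) = C1 + Integral(C2*airyai(2^(1/3)*c) + C3*airybi(2^(1/3)*c), c)


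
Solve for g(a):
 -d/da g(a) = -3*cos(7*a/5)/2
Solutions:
 g(a) = C1 + 15*sin(7*a/5)/14


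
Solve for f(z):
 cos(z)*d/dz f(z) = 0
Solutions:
 f(z) = C1


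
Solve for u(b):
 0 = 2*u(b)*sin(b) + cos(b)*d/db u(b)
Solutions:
 u(b) = C1*cos(b)^2


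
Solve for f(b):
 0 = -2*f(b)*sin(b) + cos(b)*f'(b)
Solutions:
 f(b) = C1/cos(b)^2


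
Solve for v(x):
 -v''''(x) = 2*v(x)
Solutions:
 v(x) = (C1*sin(2^(3/4)*x/2) + C2*cos(2^(3/4)*x/2))*exp(-2^(3/4)*x/2) + (C3*sin(2^(3/4)*x/2) + C4*cos(2^(3/4)*x/2))*exp(2^(3/4)*x/2)


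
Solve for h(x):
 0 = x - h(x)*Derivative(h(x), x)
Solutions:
 h(x) = -sqrt(C1 + x^2)
 h(x) = sqrt(C1 + x^2)


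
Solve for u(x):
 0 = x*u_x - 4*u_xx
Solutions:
 u(x) = C1 + C2*erfi(sqrt(2)*x/4)


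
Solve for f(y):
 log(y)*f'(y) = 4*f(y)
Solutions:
 f(y) = C1*exp(4*li(y))


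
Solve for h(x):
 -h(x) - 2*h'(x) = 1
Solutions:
 h(x) = C1*exp(-x/2) - 1


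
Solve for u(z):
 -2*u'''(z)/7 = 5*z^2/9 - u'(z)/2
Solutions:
 u(z) = C1 + C2*exp(-sqrt(7)*z/2) + C3*exp(sqrt(7)*z/2) + 10*z^3/27 + 80*z/63


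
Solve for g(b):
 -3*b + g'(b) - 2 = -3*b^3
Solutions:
 g(b) = C1 - 3*b^4/4 + 3*b^2/2 + 2*b


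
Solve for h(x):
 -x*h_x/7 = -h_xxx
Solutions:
 h(x) = C1 + Integral(C2*airyai(7^(2/3)*x/7) + C3*airybi(7^(2/3)*x/7), x)


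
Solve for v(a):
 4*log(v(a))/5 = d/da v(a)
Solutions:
 li(v(a)) = C1 + 4*a/5


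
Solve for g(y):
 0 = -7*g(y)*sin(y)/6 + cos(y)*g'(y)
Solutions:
 g(y) = C1/cos(y)^(7/6)


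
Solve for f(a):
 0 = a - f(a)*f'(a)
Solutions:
 f(a) = -sqrt(C1 + a^2)
 f(a) = sqrt(C1 + a^2)


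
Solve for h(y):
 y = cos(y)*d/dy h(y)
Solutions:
 h(y) = C1 + Integral(y/cos(y), y)


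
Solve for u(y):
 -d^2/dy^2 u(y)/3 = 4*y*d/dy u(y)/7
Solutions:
 u(y) = C1 + C2*erf(sqrt(42)*y/7)


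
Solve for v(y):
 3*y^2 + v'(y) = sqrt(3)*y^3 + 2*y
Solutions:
 v(y) = C1 + sqrt(3)*y^4/4 - y^3 + y^2


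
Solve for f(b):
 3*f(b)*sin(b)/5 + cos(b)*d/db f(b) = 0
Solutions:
 f(b) = C1*cos(b)^(3/5)


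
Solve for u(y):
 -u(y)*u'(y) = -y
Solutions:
 u(y) = -sqrt(C1 + y^2)
 u(y) = sqrt(C1 + y^2)


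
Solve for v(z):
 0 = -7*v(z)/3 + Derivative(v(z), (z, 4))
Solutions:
 v(z) = C1*exp(-3^(3/4)*7^(1/4)*z/3) + C2*exp(3^(3/4)*7^(1/4)*z/3) + C3*sin(3^(3/4)*7^(1/4)*z/3) + C4*cos(3^(3/4)*7^(1/4)*z/3)


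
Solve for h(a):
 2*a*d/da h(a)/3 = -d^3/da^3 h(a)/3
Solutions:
 h(a) = C1 + Integral(C2*airyai(-2^(1/3)*a) + C3*airybi(-2^(1/3)*a), a)


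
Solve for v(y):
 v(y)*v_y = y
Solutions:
 v(y) = -sqrt(C1 + y^2)
 v(y) = sqrt(C1 + y^2)


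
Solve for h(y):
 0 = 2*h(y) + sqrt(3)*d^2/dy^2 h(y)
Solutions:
 h(y) = C1*sin(sqrt(2)*3^(3/4)*y/3) + C2*cos(sqrt(2)*3^(3/4)*y/3)


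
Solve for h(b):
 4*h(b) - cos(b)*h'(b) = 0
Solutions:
 h(b) = C1*(sin(b)^2 + 2*sin(b) + 1)/(sin(b)^2 - 2*sin(b) + 1)


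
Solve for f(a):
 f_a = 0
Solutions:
 f(a) = C1


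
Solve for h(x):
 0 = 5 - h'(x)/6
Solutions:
 h(x) = C1 + 30*x


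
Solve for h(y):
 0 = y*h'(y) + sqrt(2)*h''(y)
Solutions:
 h(y) = C1 + C2*erf(2^(1/4)*y/2)


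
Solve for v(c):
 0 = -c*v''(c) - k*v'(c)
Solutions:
 v(c) = C1 + c^(1 - re(k))*(C2*sin(log(c)*Abs(im(k))) + C3*cos(log(c)*im(k)))


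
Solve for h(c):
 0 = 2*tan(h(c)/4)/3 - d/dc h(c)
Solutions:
 h(c) = -4*asin(C1*exp(c/6)) + 4*pi
 h(c) = 4*asin(C1*exp(c/6))


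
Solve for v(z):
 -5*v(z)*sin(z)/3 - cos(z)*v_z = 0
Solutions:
 v(z) = C1*cos(z)^(5/3)


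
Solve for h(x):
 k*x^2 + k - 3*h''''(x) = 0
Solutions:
 h(x) = C1 + C2*x + C3*x^2 + C4*x^3 + k*x^6/1080 + k*x^4/72


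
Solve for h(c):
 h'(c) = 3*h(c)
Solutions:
 h(c) = C1*exp(3*c)


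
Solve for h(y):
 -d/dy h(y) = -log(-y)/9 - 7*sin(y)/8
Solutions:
 h(y) = C1 + y*log(-y)/9 - y/9 - 7*cos(y)/8


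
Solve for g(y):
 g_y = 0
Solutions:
 g(y) = C1


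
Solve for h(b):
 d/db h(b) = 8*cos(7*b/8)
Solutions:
 h(b) = C1 + 64*sin(7*b/8)/7


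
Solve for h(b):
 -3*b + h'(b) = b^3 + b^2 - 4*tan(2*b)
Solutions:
 h(b) = C1 + b^4/4 + b^3/3 + 3*b^2/2 + 2*log(cos(2*b))


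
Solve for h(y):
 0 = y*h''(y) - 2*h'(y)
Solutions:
 h(y) = C1 + C2*y^3


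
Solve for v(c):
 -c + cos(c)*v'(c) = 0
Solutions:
 v(c) = C1 + Integral(c/cos(c), c)


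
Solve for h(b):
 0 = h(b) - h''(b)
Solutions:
 h(b) = C1*exp(-b) + C2*exp(b)


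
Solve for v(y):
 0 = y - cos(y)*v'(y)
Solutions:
 v(y) = C1 + Integral(y/cos(y), y)


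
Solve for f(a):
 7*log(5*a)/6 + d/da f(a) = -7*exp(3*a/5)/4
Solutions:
 f(a) = C1 - 7*a*log(a)/6 + 7*a*(1 - log(5))/6 - 35*exp(3*a/5)/12


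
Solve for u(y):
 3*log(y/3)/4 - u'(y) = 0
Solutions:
 u(y) = C1 + 3*y*log(y)/4 - 3*y*log(3)/4 - 3*y/4


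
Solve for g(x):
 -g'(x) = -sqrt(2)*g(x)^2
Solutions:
 g(x) = -1/(C1 + sqrt(2)*x)


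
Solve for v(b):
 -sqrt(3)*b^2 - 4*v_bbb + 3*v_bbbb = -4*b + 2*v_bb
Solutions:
 v(b) = C1 + C2*b + C3*exp(b*(2 - sqrt(10))/3) + C4*exp(b*(2 + sqrt(10))/3) - sqrt(3)*b^4/24 + b^3*(1 + sqrt(3))/3 + b^2*(-11*sqrt(3)/4 - 2)


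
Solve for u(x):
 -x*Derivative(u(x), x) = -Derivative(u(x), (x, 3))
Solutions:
 u(x) = C1 + Integral(C2*airyai(x) + C3*airybi(x), x)


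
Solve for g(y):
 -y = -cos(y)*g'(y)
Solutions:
 g(y) = C1 + Integral(y/cos(y), y)


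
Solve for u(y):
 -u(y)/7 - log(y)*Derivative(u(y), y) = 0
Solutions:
 u(y) = C1*exp(-li(y)/7)


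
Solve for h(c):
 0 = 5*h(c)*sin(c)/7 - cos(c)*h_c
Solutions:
 h(c) = C1/cos(c)^(5/7)


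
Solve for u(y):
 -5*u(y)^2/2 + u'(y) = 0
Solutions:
 u(y) = -2/(C1 + 5*y)


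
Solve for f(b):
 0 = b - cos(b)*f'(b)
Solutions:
 f(b) = C1 + Integral(b/cos(b), b)


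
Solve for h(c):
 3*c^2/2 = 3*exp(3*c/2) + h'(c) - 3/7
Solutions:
 h(c) = C1 + c^3/2 + 3*c/7 - 2*exp(3*c/2)


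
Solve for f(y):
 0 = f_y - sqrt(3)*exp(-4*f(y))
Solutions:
 f(y) = log(-I*(C1 + 4*sqrt(3)*y)^(1/4))
 f(y) = log(I*(C1 + 4*sqrt(3)*y)^(1/4))
 f(y) = log(-(C1 + 4*sqrt(3)*y)^(1/4))
 f(y) = log(C1 + 4*sqrt(3)*y)/4


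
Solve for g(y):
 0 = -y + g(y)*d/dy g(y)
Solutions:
 g(y) = -sqrt(C1 + y^2)
 g(y) = sqrt(C1 + y^2)


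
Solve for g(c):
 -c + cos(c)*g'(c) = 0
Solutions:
 g(c) = C1 + Integral(c/cos(c), c)


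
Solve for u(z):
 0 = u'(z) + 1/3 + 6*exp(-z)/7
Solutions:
 u(z) = C1 - z/3 + 6*exp(-z)/7


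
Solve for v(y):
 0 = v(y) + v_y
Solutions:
 v(y) = C1*exp(-y)


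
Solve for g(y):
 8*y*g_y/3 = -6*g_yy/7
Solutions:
 g(y) = C1 + C2*erf(sqrt(14)*y/3)


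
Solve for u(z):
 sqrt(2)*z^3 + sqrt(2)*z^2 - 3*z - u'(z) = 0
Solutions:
 u(z) = C1 + sqrt(2)*z^4/4 + sqrt(2)*z^3/3 - 3*z^2/2


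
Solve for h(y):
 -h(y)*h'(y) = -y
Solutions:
 h(y) = -sqrt(C1 + y^2)
 h(y) = sqrt(C1 + y^2)


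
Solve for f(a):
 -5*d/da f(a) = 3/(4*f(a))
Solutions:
 f(a) = -sqrt(C1 - 30*a)/10
 f(a) = sqrt(C1 - 30*a)/10


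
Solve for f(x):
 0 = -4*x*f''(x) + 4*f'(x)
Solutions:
 f(x) = C1 + C2*x^2


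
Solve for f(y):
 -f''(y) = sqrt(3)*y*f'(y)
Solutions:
 f(y) = C1 + C2*erf(sqrt(2)*3^(1/4)*y/2)


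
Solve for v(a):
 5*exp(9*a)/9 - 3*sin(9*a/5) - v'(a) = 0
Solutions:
 v(a) = C1 + 5*exp(9*a)/81 + 5*cos(9*a/5)/3


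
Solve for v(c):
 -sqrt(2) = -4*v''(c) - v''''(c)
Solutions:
 v(c) = C1 + C2*c + C3*sin(2*c) + C4*cos(2*c) + sqrt(2)*c^2/8


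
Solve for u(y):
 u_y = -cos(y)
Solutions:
 u(y) = C1 - sin(y)


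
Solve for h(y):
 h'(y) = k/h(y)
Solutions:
 h(y) = -sqrt(C1 + 2*k*y)
 h(y) = sqrt(C1 + 2*k*y)


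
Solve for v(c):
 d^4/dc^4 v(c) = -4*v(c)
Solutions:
 v(c) = (C1*sin(c) + C2*cos(c))*exp(-c) + (C3*sin(c) + C4*cos(c))*exp(c)


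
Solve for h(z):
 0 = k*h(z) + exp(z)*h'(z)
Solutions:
 h(z) = C1*exp(k*exp(-z))


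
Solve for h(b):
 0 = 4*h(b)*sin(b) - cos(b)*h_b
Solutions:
 h(b) = C1/cos(b)^4


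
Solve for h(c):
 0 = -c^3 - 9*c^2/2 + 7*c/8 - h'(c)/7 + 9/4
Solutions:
 h(c) = C1 - 7*c^4/4 - 21*c^3/2 + 49*c^2/16 + 63*c/4


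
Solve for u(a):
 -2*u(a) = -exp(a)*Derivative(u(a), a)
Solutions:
 u(a) = C1*exp(-2*exp(-a))


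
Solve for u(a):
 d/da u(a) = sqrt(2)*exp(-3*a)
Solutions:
 u(a) = C1 - sqrt(2)*exp(-3*a)/3


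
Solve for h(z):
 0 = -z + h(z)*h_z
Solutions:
 h(z) = -sqrt(C1 + z^2)
 h(z) = sqrt(C1 + z^2)


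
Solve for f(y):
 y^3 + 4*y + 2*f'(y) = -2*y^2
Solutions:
 f(y) = C1 - y^4/8 - y^3/3 - y^2


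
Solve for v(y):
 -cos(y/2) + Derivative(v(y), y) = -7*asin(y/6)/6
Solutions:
 v(y) = C1 - 7*y*asin(y/6)/6 - 7*sqrt(36 - y^2)/6 + 2*sin(y/2)


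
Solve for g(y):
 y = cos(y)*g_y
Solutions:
 g(y) = C1 + Integral(y/cos(y), y)


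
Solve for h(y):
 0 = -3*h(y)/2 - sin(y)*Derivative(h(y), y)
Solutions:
 h(y) = C1*(cos(y) + 1)^(3/4)/(cos(y) - 1)^(3/4)


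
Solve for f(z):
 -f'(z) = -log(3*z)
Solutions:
 f(z) = C1 + z*log(z) - z + z*log(3)


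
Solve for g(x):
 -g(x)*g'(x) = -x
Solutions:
 g(x) = -sqrt(C1 + x^2)
 g(x) = sqrt(C1 + x^2)


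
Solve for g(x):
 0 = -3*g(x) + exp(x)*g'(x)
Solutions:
 g(x) = C1*exp(-3*exp(-x))


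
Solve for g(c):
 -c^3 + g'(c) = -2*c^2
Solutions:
 g(c) = C1 + c^4/4 - 2*c^3/3


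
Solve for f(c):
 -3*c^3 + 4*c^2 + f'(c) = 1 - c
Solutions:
 f(c) = C1 + 3*c^4/4 - 4*c^3/3 - c^2/2 + c


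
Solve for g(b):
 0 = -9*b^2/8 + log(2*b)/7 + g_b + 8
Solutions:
 g(b) = C1 + 3*b^3/8 - b*log(b)/7 - 55*b/7 - b*log(2)/7


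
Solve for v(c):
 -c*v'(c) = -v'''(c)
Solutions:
 v(c) = C1 + Integral(C2*airyai(c) + C3*airybi(c), c)


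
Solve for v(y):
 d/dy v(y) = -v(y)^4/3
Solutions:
 v(y) = (-1 - sqrt(3)*I)*(1/(C1 + y))^(1/3)/2
 v(y) = (-1 + sqrt(3)*I)*(1/(C1 + y))^(1/3)/2
 v(y) = (1/(C1 + y))^(1/3)


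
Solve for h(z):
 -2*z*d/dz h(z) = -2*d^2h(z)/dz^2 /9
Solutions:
 h(z) = C1 + C2*erfi(3*sqrt(2)*z/2)


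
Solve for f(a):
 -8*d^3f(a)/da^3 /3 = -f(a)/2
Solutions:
 f(a) = C3*exp(2^(2/3)*3^(1/3)*a/4) + (C1*sin(2^(2/3)*3^(5/6)*a/8) + C2*cos(2^(2/3)*3^(5/6)*a/8))*exp(-2^(2/3)*3^(1/3)*a/8)


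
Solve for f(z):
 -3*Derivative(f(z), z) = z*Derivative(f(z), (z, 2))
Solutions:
 f(z) = C1 + C2/z^2


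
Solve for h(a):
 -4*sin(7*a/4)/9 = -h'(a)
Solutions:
 h(a) = C1 - 16*cos(7*a/4)/63


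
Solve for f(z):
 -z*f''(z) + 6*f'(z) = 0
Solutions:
 f(z) = C1 + C2*z^7


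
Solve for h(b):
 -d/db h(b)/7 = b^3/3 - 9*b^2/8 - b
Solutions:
 h(b) = C1 - 7*b^4/12 + 21*b^3/8 + 7*b^2/2


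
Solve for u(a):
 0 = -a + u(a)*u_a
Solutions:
 u(a) = -sqrt(C1 + a^2)
 u(a) = sqrt(C1 + a^2)


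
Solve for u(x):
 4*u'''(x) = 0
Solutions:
 u(x) = C1 + C2*x + C3*x^2


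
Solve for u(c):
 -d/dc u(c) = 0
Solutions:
 u(c) = C1


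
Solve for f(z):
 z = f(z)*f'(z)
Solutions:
 f(z) = -sqrt(C1 + z^2)
 f(z) = sqrt(C1 + z^2)
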